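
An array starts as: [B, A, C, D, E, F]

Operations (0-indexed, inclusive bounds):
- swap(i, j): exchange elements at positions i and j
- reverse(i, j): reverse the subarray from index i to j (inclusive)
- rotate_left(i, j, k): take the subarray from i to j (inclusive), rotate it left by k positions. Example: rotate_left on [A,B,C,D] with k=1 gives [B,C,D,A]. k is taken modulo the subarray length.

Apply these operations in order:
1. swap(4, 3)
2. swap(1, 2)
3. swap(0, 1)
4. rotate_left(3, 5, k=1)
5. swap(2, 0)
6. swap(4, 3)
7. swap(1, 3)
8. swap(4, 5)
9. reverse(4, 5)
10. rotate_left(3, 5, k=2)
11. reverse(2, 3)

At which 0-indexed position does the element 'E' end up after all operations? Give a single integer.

After 1 (swap(4, 3)): [B, A, C, E, D, F]
After 2 (swap(1, 2)): [B, C, A, E, D, F]
After 3 (swap(0, 1)): [C, B, A, E, D, F]
After 4 (rotate_left(3, 5, k=1)): [C, B, A, D, F, E]
After 5 (swap(2, 0)): [A, B, C, D, F, E]
After 6 (swap(4, 3)): [A, B, C, F, D, E]
After 7 (swap(1, 3)): [A, F, C, B, D, E]
After 8 (swap(4, 5)): [A, F, C, B, E, D]
After 9 (reverse(4, 5)): [A, F, C, B, D, E]
After 10 (rotate_left(3, 5, k=2)): [A, F, C, E, B, D]
After 11 (reverse(2, 3)): [A, F, E, C, B, D]

Answer: 2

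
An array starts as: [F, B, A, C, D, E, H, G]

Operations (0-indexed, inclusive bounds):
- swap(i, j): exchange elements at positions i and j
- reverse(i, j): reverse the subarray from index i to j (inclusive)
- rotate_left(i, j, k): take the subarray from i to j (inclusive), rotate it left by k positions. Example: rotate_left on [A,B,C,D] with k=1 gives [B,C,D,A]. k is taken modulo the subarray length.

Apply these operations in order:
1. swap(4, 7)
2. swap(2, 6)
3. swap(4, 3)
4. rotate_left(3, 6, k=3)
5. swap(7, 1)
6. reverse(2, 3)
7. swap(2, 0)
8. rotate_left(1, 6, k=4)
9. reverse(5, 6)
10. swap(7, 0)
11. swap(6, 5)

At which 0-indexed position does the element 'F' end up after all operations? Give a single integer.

After 1 (swap(4, 7)): [F, B, A, C, G, E, H, D]
After 2 (swap(2, 6)): [F, B, H, C, G, E, A, D]
After 3 (swap(4, 3)): [F, B, H, G, C, E, A, D]
After 4 (rotate_left(3, 6, k=3)): [F, B, H, A, G, C, E, D]
After 5 (swap(7, 1)): [F, D, H, A, G, C, E, B]
After 6 (reverse(2, 3)): [F, D, A, H, G, C, E, B]
After 7 (swap(2, 0)): [A, D, F, H, G, C, E, B]
After 8 (rotate_left(1, 6, k=4)): [A, C, E, D, F, H, G, B]
After 9 (reverse(5, 6)): [A, C, E, D, F, G, H, B]
After 10 (swap(7, 0)): [B, C, E, D, F, G, H, A]
After 11 (swap(6, 5)): [B, C, E, D, F, H, G, A]

Answer: 4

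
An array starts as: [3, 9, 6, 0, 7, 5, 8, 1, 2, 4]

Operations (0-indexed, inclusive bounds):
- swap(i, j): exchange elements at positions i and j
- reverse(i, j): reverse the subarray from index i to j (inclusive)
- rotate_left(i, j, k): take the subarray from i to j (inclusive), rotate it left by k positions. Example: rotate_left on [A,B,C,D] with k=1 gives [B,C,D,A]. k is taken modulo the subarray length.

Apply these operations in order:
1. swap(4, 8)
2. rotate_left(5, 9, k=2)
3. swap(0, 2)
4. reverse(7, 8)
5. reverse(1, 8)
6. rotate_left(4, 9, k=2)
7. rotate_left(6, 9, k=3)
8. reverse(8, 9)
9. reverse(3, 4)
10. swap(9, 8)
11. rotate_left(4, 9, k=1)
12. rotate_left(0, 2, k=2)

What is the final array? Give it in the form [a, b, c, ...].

After 1 (swap(4, 8)): [3, 9, 6, 0, 2, 5, 8, 1, 7, 4]
After 2 (rotate_left(5, 9, k=2)): [3, 9, 6, 0, 2, 1, 7, 4, 5, 8]
After 3 (swap(0, 2)): [6, 9, 3, 0, 2, 1, 7, 4, 5, 8]
After 4 (reverse(7, 8)): [6, 9, 3, 0, 2, 1, 7, 5, 4, 8]
After 5 (reverse(1, 8)): [6, 4, 5, 7, 1, 2, 0, 3, 9, 8]
After 6 (rotate_left(4, 9, k=2)): [6, 4, 5, 7, 0, 3, 9, 8, 1, 2]
After 7 (rotate_left(6, 9, k=3)): [6, 4, 5, 7, 0, 3, 2, 9, 8, 1]
After 8 (reverse(8, 9)): [6, 4, 5, 7, 0, 3, 2, 9, 1, 8]
After 9 (reverse(3, 4)): [6, 4, 5, 0, 7, 3, 2, 9, 1, 8]
After 10 (swap(9, 8)): [6, 4, 5, 0, 7, 3, 2, 9, 8, 1]
After 11 (rotate_left(4, 9, k=1)): [6, 4, 5, 0, 3, 2, 9, 8, 1, 7]
After 12 (rotate_left(0, 2, k=2)): [5, 6, 4, 0, 3, 2, 9, 8, 1, 7]

Answer: [5, 6, 4, 0, 3, 2, 9, 8, 1, 7]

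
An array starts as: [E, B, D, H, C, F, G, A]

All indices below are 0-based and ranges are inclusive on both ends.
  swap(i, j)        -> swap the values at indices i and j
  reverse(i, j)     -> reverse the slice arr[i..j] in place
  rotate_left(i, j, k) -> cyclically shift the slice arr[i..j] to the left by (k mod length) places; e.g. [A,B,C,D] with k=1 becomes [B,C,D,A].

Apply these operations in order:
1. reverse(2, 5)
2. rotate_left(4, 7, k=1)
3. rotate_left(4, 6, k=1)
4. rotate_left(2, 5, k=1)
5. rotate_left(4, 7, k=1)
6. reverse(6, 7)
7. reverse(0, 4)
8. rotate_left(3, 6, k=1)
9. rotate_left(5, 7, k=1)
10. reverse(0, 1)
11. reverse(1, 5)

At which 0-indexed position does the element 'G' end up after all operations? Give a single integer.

Answer: 0

Derivation:
After 1 (reverse(2, 5)): [E, B, F, C, H, D, G, A]
After 2 (rotate_left(4, 7, k=1)): [E, B, F, C, D, G, A, H]
After 3 (rotate_left(4, 6, k=1)): [E, B, F, C, G, A, D, H]
After 4 (rotate_left(2, 5, k=1)): [E, B, C, G, A, F, D, H]
After 5 (rotate_left(4, 7, k=1)): [E, B, C, G, F, D, H, A]
After 6 (reverse(6, 7)): [E, B, C, G, F, D, A, H]
After 7 (reverse(0, 4)): [F, G, C, B, E, D, A, H]
After 8 (rotate_left(3, 6, k=1)): [F, G, C, E, D, A, B, H]
After 9 (rotate_left(5, 7, k=1)): [F, G, C, E, D, B, H, A]
After 10 (reverse(0, 1)): [G, F, C, E, D, B, H, A]
After 11 (reverse(1, 5)): [G, B, D, E, C, F, H, A]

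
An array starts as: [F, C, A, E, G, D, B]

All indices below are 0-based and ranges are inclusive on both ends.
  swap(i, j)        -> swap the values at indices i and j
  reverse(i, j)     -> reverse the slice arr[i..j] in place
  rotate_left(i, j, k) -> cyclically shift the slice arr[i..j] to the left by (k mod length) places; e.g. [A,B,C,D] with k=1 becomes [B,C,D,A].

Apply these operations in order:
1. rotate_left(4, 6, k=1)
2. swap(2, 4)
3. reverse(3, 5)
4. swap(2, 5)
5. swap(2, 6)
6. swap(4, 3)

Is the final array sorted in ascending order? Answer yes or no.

Answer: no

Derivation:
After 1 (rotate_left(4, 6, k=1)): [F, C, A, E, D, B, G]
After 2 (swap(2, 4)): [F, C, D, E, A, B, G]
After 3 (reverse(3, 5)): [F, C, D, B, A, E, G]
After 4 (swap(2, 5)): [F, C, E, B, A, D, G]
After 5 (swap(2, 6)): [F, C, G, B, A, D, E]
After 6 (swap(4, 3)): [F, C, G, A, B, D, E]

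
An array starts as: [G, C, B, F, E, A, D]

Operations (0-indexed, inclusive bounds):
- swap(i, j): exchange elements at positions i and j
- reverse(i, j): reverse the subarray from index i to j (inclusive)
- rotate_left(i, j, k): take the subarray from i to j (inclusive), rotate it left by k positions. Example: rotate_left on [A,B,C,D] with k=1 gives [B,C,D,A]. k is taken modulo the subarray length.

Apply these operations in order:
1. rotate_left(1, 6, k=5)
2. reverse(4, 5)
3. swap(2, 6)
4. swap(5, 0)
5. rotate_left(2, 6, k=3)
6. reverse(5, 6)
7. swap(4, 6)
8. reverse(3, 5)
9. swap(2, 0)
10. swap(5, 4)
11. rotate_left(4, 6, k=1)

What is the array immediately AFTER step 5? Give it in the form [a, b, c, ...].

After 1 (rotate_left(1, 6, k=5)): [G, D, C, B, F, E, A]
After 2 (reverse(4, 5)): [G, D, C, B, E, F, A]
After 3 (swap(2, 6)): [G, D, A, B, E, F, C]
After 4 (swap(5, 0)): [F, D, A, B, E, G, C]
After 5 (rotate_left(2, 6, k=3)): [F, D, G, C, A, B, E]

Answer: [F, D, G, C, A, B, E]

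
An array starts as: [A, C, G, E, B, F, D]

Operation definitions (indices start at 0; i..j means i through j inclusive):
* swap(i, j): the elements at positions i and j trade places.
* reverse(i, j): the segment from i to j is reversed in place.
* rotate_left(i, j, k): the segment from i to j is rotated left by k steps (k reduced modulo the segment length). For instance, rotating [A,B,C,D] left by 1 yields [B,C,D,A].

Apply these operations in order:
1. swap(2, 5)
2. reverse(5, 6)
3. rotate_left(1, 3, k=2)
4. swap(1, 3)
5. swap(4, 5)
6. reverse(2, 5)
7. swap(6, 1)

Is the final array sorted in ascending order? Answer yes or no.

After 1 (swap(2, 5)): [A, C, F, E, B, G, D]
After 2 (reverse(5, 6)): [A, C, F, E, B, D, G]
After 3 (rotate_left(1, 3, k=2)): [A, E, C, F, B, D, G]
After 4 (swap(1, 3)): [A, F, C, E, B, D, G]
After 5 (swap(4, 5)): [A, F, C, E, D, B, G]
After 6 (reverse(2, 5)): [A, F, B, D, E, C, G]
After 7 (swap(6, 1)): [A, G, B, D, E, C, F]

Answer: no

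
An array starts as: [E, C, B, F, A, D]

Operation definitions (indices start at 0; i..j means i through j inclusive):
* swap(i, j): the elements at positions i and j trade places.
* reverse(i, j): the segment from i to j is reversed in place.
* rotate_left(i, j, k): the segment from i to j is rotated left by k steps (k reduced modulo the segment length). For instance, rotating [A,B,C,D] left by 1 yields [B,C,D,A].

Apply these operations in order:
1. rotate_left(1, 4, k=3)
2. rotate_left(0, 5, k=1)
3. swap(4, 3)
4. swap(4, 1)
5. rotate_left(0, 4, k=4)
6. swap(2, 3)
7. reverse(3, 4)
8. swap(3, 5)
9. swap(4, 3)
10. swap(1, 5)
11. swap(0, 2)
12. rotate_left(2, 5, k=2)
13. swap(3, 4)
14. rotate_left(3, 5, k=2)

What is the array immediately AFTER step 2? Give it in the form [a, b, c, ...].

After 1 (rotate_left(1, 4, k=3)): [E, A, C, B, F, D]
After 2 (rotate_left(0, 5, k=1)): [A, C, B, F, D, E]

Answer: [A, C, B, F, D, E]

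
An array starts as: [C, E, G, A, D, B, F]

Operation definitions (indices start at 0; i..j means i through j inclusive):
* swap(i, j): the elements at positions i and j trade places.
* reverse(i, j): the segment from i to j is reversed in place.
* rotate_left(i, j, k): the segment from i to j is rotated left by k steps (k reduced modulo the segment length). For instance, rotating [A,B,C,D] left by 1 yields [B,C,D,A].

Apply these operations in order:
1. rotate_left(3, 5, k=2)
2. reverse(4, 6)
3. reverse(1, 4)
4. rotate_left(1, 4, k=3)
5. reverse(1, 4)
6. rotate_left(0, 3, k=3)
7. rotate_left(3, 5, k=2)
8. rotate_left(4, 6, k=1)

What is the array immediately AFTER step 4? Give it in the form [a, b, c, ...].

Answer: [C, E, F, B, G, D, A]

Derivation:
After 1 (rotate_left(3, 5, k=2)): [C, E, G, B, A, D, F]
After 2 (reverse(4, 6)): [C, E, G, B, F, D, A]
After 3 (reverse(1, 4)): [C, F, B, G, E, D, A]
After 4 (rotate_left(1, 4, k=3)): [C, E, F, B, G, D, A]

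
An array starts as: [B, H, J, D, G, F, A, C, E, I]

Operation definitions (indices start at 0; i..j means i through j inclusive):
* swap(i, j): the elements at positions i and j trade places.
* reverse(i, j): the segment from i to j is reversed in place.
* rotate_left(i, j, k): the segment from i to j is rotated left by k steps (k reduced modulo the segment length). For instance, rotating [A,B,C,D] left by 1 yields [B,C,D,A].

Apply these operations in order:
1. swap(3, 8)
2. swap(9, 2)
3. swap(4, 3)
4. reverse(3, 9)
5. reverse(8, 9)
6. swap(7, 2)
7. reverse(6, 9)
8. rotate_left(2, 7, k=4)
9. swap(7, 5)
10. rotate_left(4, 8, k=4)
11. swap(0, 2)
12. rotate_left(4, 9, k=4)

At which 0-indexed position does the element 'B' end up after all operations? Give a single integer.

Answer: 2

Derivation:
After 1 (swap(3, 8)): [B, H, J, E, G, F, A, C, D, I]
After 2 (swap(9, 2)): [B, H, I, E, G, F, A, C, D, J]
After 3 (swap(4, 3)): [B, H, I, G, E, F, A, C, D, J]
After 4 (reverse(3, 9)): [B, H, I, J, D, C, A, F, E, G]
After 5 (reverse(8, 9)): [B, H, I, J, D, C, A, F, G, E]
After 6 (swap(7, 2)): [B, H, F, J, D, C, A, I, G, E]
After 7 (reverse(6, 9)): [B, H, F, J, D, C, E, G, I, A]
After 8 (rotate_left(2, 7, k=4)): [B, H, E, G, F, J, D, C, I, A]
After 9 (swap(7, 5)): [B, H, E, G, F, C, D, J, I, A]
After 10 (rotate_left(4, 8, k=4)): [B, H, E, G, I, F, C, D, J, A]
After 11 (swap(0, 2)): [E, H, B, G, I, F, C, D, J, A]
After 12 (rotate_left(4, 9, k=4)): [E, H, B, G, J, A, I, F, C, D]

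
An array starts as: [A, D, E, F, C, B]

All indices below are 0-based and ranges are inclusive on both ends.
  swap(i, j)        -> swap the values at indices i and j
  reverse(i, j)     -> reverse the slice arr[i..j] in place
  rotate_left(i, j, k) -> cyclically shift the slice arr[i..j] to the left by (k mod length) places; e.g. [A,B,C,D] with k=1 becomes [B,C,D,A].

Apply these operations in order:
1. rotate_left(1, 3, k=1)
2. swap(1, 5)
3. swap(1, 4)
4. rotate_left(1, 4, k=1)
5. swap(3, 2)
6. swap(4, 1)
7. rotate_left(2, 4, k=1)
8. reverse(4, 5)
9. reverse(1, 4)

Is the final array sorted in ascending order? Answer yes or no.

Answer: no

Derivation:
After 1 (rotate_left(1, 3, k=1)): [A, E, F, D, C, B]
After 2 (swap(1, 5)): [A, B, F, D, C, E]
After 3 (swap(1, 4)): [A, C, F, D, B, E]
After 4 (rotate_left(1, 4, k=1)): [A, F, D, B, C, E]
After 5 (swap(3, 2)): [A, F, B, D, C, E]
After 6 (swap(4, 1)): [A, C, B, D, F, E]
After 7 (rotate_left(2, 4, k=1)): [A, C, D, F, B, E]
After 8 (reverse(4, 5)): [A, C, D, F, E, B]
After 9 (reverse(1, 4)): [A, E, F, D, C, B]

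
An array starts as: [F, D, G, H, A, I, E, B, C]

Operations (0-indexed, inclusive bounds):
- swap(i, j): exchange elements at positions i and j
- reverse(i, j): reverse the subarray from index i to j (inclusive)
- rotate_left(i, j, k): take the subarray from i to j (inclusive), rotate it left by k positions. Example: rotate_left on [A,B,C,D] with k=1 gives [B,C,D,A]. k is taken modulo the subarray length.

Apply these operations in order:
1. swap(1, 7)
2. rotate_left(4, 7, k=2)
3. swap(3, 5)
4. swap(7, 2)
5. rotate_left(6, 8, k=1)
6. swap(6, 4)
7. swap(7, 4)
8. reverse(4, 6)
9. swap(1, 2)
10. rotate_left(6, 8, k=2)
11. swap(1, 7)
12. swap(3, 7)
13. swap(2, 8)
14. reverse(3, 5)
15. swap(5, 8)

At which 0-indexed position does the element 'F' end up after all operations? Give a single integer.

After 1 (swap(1, 7)): [F, B, G, H, A, I, E, D, C]
After 2 (rotate_left(4, 7, k=2)): [F, B, G, H, E, D, A, I, C]
After 3 (swap(3, 5)): [F, B, G, D, E, H, A, I, C]
After 4 (swap(7, 2)): [F, B, I, D, E, H, A, G, C]
After 5 (rotate_left(6, 8, k=1)): [F, B, I, D, E, H, G, C, A]
After 6 (swap(6, 4)): [F, B, I, D, G, H, E, C, A]
After 7 (swap(7, 4)): [F, B, I, D, C, H, E, G, A]
After 8 (reverse(4, 6)): [F, B, I, D, E, H, C, G, A]
After 9 (swap(1, 2)): [F, I, B, D, E, H, C, G, A]
After 10 (rotate_left(6, 8, k=2)): [F, I, B, D, E, H, A, C, G]
After 11 (swap(1, 7)): [F, C, B, D, E, H, A, I, G]
After 12 (swap(3, 7)): [F, C, B, I, E, H, A, D, G]
After 13 (swap(2, 8)): [F, C, G, I, E, H, A, D, B]
After 14 (reverse(3, 5)): [F, C, G, H, E, I, A, D, B]
After 15 (swap(5, 8)): [F, C, G, H, E, B, A, D, I]

Answer: 0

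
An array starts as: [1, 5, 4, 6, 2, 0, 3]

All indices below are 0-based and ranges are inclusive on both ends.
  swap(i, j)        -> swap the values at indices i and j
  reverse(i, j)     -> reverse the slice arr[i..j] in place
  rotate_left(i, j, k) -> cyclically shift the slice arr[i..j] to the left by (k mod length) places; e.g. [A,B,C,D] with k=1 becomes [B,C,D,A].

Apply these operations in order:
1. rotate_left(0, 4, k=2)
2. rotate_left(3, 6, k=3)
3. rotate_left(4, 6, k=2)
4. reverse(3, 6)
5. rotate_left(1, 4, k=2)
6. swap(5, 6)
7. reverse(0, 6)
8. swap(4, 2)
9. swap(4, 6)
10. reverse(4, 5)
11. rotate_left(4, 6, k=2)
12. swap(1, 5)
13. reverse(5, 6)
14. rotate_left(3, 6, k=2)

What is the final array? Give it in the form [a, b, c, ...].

Answer: [0, 5, 1, 4, 3, 6, 2]

Derivation:
After 1 (rotate_left(0, 4, k=2)): [4, 6, 2, 1, 5, 0, 3]
After 2 (rotate_left(3, 6, k=3)): [4, 6, 2, 3, 1, 5, 0]
After 3 (rotate_left(4, 6, k=2)): [4, 6, 2, 3, 0, 1, 5]
After 4 (reverse(3, 6)): [4, 6, 2, 5, 1, 0, 3]
After 5 (rotate_left(1, 4, k=2)): [4, 5, 1, 6, 2, 0, 3]
After 6 (swap(5, 6)): [4, 5, 1, 6, 2, 3, 0]
After 7 (reverse(0, 6)): [0, 3, 2, 6, 1, 5, 4]
After 8 (swap(4, 2)): [0, 3, 1, 6, 2, 5, 4]
After 9 (swap(4, 6)): [0, 3, 1, 6, 4, 5, 2]
After 10 (reverse(4, 5)): [0, 3, 1, 6, 5, 4, 2]
After 11 (rotate_left(4, 6, k=2)): [0, 3, 1, 6, 2, 5, 4]
After 12 (swap(1, 5)): [0, 5, 1, 6, 2, 3, 4]
After 13 (reverse(5, 6)): [0, 5, 1, 6, 2, 4, 3]
After 14 (rotate_left(3, 6, k=2)): [0, 5, 1, 4, 3, 6, 2]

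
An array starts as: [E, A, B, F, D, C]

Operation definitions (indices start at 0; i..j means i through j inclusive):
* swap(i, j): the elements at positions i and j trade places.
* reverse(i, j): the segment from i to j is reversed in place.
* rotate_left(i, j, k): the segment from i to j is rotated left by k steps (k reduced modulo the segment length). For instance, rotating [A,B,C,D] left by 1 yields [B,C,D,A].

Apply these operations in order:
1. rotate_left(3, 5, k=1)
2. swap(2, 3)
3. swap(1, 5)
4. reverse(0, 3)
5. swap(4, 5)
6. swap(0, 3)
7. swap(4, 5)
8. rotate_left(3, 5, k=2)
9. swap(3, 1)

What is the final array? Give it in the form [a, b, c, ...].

After 1 (rotate_left(3, 5, k=1)): [E, A, B, D, C, F]
After 2 (swap(2, 3)): [E, A, D, B, C, F]
After 3 (swap(1, 5)): [E, F, D, B, C, A]
After 4 (reverse(0, 3)): [B, D, F, E, C, A]
After 5 (swap(4, 5)): [B, D, F, E, A, C]
After 6 (swap(0, 3)): [E, D, F, B, A, C]
After 7 (swap(4, 5)): [E, D, F, B, C, A]
After 8 (rotate_left(3, 5, k=2)): [E, D, F, A, B, C]
After 9 (swap(3, 1)): [E, A, F, D, B, C]

Answer: [E, A, F, D, B, C]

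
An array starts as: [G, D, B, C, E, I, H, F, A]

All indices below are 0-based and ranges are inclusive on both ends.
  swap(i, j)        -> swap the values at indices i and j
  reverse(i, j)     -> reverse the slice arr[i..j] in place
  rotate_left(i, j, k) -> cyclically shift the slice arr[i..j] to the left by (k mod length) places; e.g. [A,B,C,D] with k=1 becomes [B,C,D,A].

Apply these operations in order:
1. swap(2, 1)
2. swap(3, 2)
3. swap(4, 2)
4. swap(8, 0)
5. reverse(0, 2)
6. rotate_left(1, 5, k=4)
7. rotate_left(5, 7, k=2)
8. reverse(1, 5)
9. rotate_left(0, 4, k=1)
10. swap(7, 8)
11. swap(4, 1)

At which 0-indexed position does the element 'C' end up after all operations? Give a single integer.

After 1 (swap(2, 1)): [G, B, D, C, E, I, H, F, A]
After 2 (swap(3, 2)): [G, B, C, D, E, I, H, F, A]
After 3 (swap(4, 2)): [G, B, E, D, C, I, H, F, A]
After 4 (swap(8, 0)): [A, B, E, D, C, I, H, F, G]
After 5 (reverse(0, 2)): [E, B, A, D, C, I, H, F, G]
After 6 (rotate_left(1, 5, k=4)): [E, I, B, A, D, C, H, F, G]
After 7 (rotate_left(5, 7, k=2)): [E, I, B, A, D, F, C, H, G]
After 8 (reverse(1, 5)): [E, F, D, A, B, I, C, H, G]
After 9 (rotate_left(0, 4, k=1)): [F, D, A, B, E, I, C, H, G]
After 10 (swap(7, 8)): [F, D, A, B, E, I, C, G, H]
After 11 (swap(4, 1)): [F, E, A, B, D, I, C, G, H]

Answer: 6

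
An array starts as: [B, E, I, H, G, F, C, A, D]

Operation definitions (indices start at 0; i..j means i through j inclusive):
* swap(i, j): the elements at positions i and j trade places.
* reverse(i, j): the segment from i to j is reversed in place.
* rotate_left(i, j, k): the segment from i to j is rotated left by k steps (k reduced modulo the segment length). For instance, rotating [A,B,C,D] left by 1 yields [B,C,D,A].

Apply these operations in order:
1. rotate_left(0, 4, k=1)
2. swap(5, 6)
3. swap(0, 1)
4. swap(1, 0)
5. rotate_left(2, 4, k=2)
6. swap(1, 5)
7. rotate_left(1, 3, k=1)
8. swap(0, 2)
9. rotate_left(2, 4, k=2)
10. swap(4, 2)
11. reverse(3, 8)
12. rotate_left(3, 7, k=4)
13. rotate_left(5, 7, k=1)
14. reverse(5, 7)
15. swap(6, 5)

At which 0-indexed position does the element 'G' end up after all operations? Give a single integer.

Answer: 3

Derivation:
After 1 (rotate_left(0, 4, k=1)): [E, I, H, G, B, F, C, A, D]
After 2 (swap(5, 6)): [E, I, H, G, B, C, F, A, D]
After 3 (swap(0, 1)): [I, E, H, G, B, C, F, A, D]
After 4 (swap(1, 0)): [E, I, H, G, B, C, F, A, D]
After 5 (rotate_left(2, 4, k=2)): [E, I, B, H, G, C, F, A, D]
After 6 (swap(1, 5)): [E, C, B, H, G, I, F, A, D]
After 7 (rotate_left(1, 3, k=1)): [E, B, H, C, G, I, F, A, D]
After 8 (swap(0, 2)): [H, B, E, C, G, I, F, A, D]
After 9 (rotate_left(2, 4, k=2)): [H, B, G, E, C, I, F, A, D]
After 10 (swap(4, 2)): [H, B, C, E, G, I, F, A, D]
After 11 (reverse(3, 8)): [H, B, C, D, A, F, I, G, E]
After 12 (rotate_left(3, 7, k=4)): [H, B, C, G, D, A, F, I, E]
After 13 (rotate_left(5, 7, k=1)): [H, B, C, G, D, F, I, A, E]
After 14 (reverse(5, 7)): [H, B, C, G, D, A, I, F, E]
After 15 (swap(6, 5)): [H, B, C, G, D, I, A, F, E]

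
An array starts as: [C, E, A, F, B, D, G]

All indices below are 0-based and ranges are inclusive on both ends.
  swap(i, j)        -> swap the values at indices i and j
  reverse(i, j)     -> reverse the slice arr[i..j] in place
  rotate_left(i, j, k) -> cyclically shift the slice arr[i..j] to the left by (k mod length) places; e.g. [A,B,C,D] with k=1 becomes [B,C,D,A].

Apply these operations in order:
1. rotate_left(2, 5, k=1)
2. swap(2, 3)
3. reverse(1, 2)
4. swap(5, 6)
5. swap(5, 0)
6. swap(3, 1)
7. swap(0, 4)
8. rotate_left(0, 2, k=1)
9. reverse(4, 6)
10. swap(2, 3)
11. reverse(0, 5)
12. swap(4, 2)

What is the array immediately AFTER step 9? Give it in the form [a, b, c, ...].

Answer: [F, E, D, B, A, C, G]

Derivation:
After 1 (rotate_left(2, 5, k=1)): [C, E, F, B, D, A, G]
After 2 (swap(2, 3)): [C, E, B, F, D, A, G]
After 3 (reverse(1, 2)): [C, B, E, F, D, A, G]
After 4 (swap(5, 6)): [C, B, E, F, D, G, A]
After 5 (swap(5, 0)): [G, B, E, F, D, C, A]
After 6 (swap(3, 1)): [G, F, E, B, D, C, A]
After 7 (swap(0, 4)): [D, F, E, B, G, C, A]
After 8 (rotate_left(0, 2, k=1)): [F, E, D, B, G, C, A]
After 9 (reverse(4, 6)): [F, E, D, B, A, C, G]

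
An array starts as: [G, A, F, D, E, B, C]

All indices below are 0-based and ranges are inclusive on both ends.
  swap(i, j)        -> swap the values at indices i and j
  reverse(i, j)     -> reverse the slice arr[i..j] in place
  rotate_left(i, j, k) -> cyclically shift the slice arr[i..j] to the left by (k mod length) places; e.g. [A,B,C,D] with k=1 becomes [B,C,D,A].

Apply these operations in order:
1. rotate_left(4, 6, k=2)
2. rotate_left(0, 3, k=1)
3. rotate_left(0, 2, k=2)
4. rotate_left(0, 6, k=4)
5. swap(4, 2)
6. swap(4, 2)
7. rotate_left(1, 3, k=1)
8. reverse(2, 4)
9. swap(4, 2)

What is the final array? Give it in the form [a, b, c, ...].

After 1 (rotate_left(4, 6, k=2)): [G, A, F, D, C, E, B]
After 2 (rotate_left(0, 3, k=1)): [A, F, D, G, C, E, B]
After 3 (rotate_left(0, 2, k=2)): [D, A, F, G, C, E, B]
After 4 (rotate_left(0, 6, k=4)): [C, E, B, D, A, F, G]
After 5 (swap(4, 2)): [C, E, A, D, B, F, G]
After 6 (swap(4, 2)): [C, E, B, D, A, F, G]
After 7 (rotate_left(1, 3, k=1)): [C, B, D, E, A, F, G]
After 8 (reverse(2, 4)): [C, B, A, E, D, F, G]
After 9 (swap(4, 2)): [C, B, D, E, A, F, G]

Answer: [C, B, D, E, A, F, G]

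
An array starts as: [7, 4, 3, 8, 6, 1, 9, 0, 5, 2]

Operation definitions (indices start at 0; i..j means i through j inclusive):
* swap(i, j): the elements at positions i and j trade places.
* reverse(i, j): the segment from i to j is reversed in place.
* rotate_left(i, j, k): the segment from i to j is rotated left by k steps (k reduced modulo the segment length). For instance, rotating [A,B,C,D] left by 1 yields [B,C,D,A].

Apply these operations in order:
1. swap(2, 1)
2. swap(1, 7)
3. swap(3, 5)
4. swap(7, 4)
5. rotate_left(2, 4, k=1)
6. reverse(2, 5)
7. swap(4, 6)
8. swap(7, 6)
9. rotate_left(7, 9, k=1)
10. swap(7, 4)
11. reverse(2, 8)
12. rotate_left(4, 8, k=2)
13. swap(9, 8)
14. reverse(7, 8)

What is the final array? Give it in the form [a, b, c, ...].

Answer: [7, 0, 2, 9, 5, 4, 8, 3, 6, 1]

Derivation:
After 1 (swap(2, 1)): [7, 3, 4, 8, 6, 1, 9, 0, 5, 2]
After 2 (swap(1, 7)): [7, 0, 4, 8, 6, 1, 9, 3, 5, 2]
After 3 (swap(3, 5)): [7, 0, 4, 1, 6, 8, 9, 3, 5, 2]
After 4 (swap(7, 4)): [7, 0, 4, 1, 3, 8, 9, 6, 5, 2]
After 5 (rotate_left(2, 4, k=1)): [7, 0, 1, 3, 4, 8, 9, 6, 5, 2]
After 6 (reverse(2, 5)): [7, 0, 8, 4, 3, 1, 9, 6, 5, 2]
After 7 (swap(4, 6)): [7, 0, 8, 4, 9, 1, 3, 6, 5, 2]
After 8 (swap(7, 6)): [7, 0, 8, 4, 9, 1, 6, 3, 5, 2]
After 9 (rotate_left(7, 9, k=1)): [7, 0, 8, 4, 9, 1, 6, 5, 2, 3]
After 10 (swap(7, 4)): [7, 0, 8, 4, 5, 1, 6, 9, 2, 3]
After 11 (reverse(2, 8)): [7, 0, 2, 9, 6, 1, 5, 4, 8, 3]
After 12 (rotate_left(4, 8, k=2)): [7, 0, 2, 9, 5, 4, 8, 6, 1, 3]
After 13 (swap(9, 8)): [7, 0, 2, 9, 5, 4, 8, 6, 3, 1]
After 14 (reverse(7, 8)): [7, 0, 2, 9, 5, 4, 8, 3, 6, 1]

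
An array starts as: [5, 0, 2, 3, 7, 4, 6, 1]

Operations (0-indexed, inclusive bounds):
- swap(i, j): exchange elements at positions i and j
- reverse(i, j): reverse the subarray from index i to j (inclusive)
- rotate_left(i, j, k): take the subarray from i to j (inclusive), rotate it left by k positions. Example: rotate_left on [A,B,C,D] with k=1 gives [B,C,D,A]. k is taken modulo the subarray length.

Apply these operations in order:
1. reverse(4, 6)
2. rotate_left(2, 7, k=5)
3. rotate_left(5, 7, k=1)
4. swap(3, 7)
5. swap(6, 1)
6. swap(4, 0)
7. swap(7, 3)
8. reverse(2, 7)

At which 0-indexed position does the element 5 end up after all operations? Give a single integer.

Answer: 5

Derivation:
After 1 (reverse(4, 6)): [5, 0, 2, 3, 6, 4, 7, 1]
After 2 (rotate_left(2, 7, k=5)): [5, 0, 1, 2, 3, 6, 4, 7]
After 3 (rotate_left(5, 7, k=1)): [5, 0, 1, 2, 3, 4, 7, 6]
After 4 (swap(3, 7)): [5, 0, 1, 6, 3, 4, 7, 2]
After 5 (swap(6, 1)): [5, 7, 1, 6, 3, 4, 0, 2]
After 6 (swap(4, 0)): [3, 7, 1, 6, 5, 4, 0, 2]
After 7 (swap(7, 3)): [3, 7, 1, 2, 5, 4, 0, 6]
After 8 (reverse(2, 7)): [3, 7, 6, 0, 4, 5, 2, 1]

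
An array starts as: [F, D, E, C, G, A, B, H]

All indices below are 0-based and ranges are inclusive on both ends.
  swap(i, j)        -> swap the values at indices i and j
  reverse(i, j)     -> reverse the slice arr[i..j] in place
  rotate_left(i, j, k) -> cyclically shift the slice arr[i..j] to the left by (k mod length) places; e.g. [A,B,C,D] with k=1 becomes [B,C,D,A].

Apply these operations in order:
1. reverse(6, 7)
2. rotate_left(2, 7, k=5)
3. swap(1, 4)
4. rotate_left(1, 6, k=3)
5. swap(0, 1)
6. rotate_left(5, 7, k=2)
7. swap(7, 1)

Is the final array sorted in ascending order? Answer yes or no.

Answer: no

Derivation:
After 1 (reverse(6, 7)): [F, D, E, C, G, A, H, B]
After 2 (rotate_left(2, 7, k=5)): [F, D, B, E, C, G, A, H]
After 3 (swap(1, 4)): [F, C, B, E, D, G, A, H]
After 4 (rotate_left(1, 6, k=3)): [F, D, G, A, C, B, E, H]
After 5 (swap(0, 1)): [D, F, G, A, C, B, E, H]
After 6 (rotate_left(5, 7, k=2)): [D, F, G, A, C, H, B, E]
After 7 (swap(7, 1)): [D, E, G, A, C, H, B, F]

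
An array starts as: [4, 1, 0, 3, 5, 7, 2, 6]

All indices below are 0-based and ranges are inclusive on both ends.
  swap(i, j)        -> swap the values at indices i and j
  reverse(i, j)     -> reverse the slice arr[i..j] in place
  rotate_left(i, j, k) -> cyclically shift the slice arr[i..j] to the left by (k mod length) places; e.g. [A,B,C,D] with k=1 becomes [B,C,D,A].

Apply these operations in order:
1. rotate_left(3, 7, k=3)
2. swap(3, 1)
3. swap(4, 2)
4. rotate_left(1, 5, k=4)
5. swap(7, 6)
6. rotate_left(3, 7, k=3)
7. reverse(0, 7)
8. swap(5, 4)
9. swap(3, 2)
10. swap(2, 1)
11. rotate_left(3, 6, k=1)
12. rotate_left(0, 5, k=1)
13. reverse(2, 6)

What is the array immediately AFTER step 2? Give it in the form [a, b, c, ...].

After 1 (rotate_left(3, 7, k=3)): [4, 1, 0, 2, 6, 3, 5, 7]
After 2 (swap(3, 1)): [4, 2, 0, 1, 6, 3, 5, 7]

Answer: [4, 2, 0, 1, 6, 3, 5, 7]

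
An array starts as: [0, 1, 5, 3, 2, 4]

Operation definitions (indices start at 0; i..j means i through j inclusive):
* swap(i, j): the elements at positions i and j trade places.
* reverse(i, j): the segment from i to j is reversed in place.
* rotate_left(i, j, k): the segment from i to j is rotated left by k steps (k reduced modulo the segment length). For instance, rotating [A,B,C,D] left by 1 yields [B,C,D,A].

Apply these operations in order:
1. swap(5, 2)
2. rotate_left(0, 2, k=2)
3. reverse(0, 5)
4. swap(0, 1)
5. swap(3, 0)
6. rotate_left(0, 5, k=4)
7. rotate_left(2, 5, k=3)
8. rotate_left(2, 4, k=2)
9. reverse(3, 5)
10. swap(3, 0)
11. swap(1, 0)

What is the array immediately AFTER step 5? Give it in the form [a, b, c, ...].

After 1 (swap(5, 2)): [0, 1, 4, 3, 2, 5]
After 2 (rotate_left(0, 2, k=2)): [4, 0, 1, 3, 2, 5]
After 3 (reverse(0, 5)): [5, 2, 3, 1, 0, 4]
After 4 (swap(0, 1)): [2, 5, 3, 1, 0, 4]
After 5 (swap(3, 0)): [1, 5, 3, 2, 0, 4]

Answer: [1, 5, 3, 2, 0, 4]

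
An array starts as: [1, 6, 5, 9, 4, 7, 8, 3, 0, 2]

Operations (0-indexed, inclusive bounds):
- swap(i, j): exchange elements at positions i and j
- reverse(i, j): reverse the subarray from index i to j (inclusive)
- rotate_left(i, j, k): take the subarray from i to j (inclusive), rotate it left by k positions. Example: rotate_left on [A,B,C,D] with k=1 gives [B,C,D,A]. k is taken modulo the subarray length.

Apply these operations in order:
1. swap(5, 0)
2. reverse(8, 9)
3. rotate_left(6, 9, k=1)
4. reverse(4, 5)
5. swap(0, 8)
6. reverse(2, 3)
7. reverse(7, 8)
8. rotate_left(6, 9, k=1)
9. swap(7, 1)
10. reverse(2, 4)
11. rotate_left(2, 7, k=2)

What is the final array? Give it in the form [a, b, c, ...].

Answer: [0, 2, 9, 4, 7, 6, 1, 5, 8, 3]

Derivation:
After 1 (swap(5, 0)): [7, 6, 5, 9, 4, 1, 8, 3, 0, 2]
After 2 (reverse(8, 9)): [7, 6, 5, 9, 4, 1, 8, 3, 2, 0]
After 3 (rotate_left(6, 9, k=1)): [7, 6, 5, 9, 4, 1, 3, 2, 0, 8]
After 4 (reverse(4, 5)): [7, 6, 5, 9, 1, 4, 3, 2, 0, 8]
After 5 (swap(0, 8)): [0, 6, 5, 9, 1, 4, 3, 2, 7, 8]
After 6 (reverse(2, 3)): [0, 6, 9, 5, 1, 4, 3, 2, 7, 8]
After 7 (reverse(7, 8)): [0, 6, 9, 5, 1, 4, 3, 7, 2, 8]
After 8 (rotate_left(6, 9, k=1)): [0, 6, 9, 5, 1, 4, 7, 2, 8, 3]
After 9 (swap(7, 1)): [0, 2, 9, 5, 1, 4, 7, 6, 8, 3]
After 10 (reverse(2, 4)): [0, 2, 1, 5, 9, 4, 7, 6, 8, 3]
After 11 (rotate_left(2, 7, k=2)): [0, 2, 9, 4, 7, 6, 1, 5, 8, 3]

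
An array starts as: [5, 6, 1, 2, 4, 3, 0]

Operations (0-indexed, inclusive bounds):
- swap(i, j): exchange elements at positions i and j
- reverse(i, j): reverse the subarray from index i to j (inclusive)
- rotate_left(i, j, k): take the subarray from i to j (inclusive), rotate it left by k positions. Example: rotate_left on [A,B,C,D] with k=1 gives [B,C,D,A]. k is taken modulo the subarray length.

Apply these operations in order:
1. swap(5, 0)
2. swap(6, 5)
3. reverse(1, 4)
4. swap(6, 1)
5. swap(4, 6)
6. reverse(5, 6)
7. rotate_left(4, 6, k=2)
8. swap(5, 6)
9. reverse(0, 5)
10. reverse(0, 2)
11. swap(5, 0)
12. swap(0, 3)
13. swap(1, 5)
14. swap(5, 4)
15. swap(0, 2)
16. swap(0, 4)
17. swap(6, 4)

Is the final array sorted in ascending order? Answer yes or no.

Answer: yes

Derivation:
After 1 (swap(5, 0)): [3, 6, 1, 2, 4, 5, 0]
After 2 (swap(6, 5)): [3, 6, 1, 2, 4, 0, 5]
After 3 (reverse(1, 4)): [3, 4, 2, 1, 6, 0, 5]
After 4 (swap(6, 1)): [3, 5, 2, 1, 6, 0, 4]
After 5 (swap(4, 6)): [3, 5, 2, 1, 4, 0, 6]
After 6 (reverse(5, 6)): [3, 5, 2, 1, 4, 6, 0]
After 7 (rotate_left(4, 6, k=2)): [3, 5, 2, 1, 0, 4, 6]
After 8 (swap(5, 6)): [3, 5, 2, 1, 0, 6, 4]
After 9 (reverse(0, 5)): [6, 0, 1, 2, 5, 3, 4]
After 10 (reverse(0, 2)): [1, 0, 6, 2, 5, 3, 4]
After 11 (swap(5, 0)): [3, 0, 6, 2, 5, 1, 4]
After 12 (swap(0, 3)): [2, 0, 6, 3, 5, 1, 4]
After 13 (swap(1, 5)): [2, 1, 6, 3, 5, 0, 4]
After 14 (swap(5, 4)): [2, 1, 6, 3, 0, 5, 4]
After 15 (swap(0, 2)): [6, 1, 2, 3, 0, 5, 4]
After 16 (swap(0, 4)): [0, 1, 2, 3, 6, 5, 4]
After 17 (swap(6, 4)): [0, 1, 2, 3, 4, 5, 6]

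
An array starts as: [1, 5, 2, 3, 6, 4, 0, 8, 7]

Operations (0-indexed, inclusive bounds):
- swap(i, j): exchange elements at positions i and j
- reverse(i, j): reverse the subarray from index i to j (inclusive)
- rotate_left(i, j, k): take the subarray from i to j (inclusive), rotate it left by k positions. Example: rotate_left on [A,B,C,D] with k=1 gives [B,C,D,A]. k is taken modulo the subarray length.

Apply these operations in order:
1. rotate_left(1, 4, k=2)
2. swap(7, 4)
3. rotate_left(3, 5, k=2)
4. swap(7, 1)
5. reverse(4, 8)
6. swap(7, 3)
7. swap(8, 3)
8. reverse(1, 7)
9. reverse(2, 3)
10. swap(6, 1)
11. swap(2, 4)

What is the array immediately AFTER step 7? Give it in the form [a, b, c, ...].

Answer: [1, 2, 6, 5, 7, 3, 0, 4, 8]

Derivation:
After 1 (rotate_left(1, 4, k=2)): [1, 3, 6, 5, 2, 4, 0, 8, 7]
After 2 (swap(7, 4)): [1, 3, 6, 5, 8, 4, 0, 2, 7]
After 3 (rotate_left(3, 5, k=2)): [1, 3, 6, 4, 5, 8, 0, 2, 7]
After 4 (swap(7, 1)): [1, 2, 6, 4, 5, 8, 0, 3, 7]
After 5 (reverse(4, 8)): [1, 2, 6, 4, 7, 3, 0, 8, 5]
After 6 (swap(7, 3)): [1, 2, 6, 8, 7, 3, 0, 4, 5]
After 7 (swap(8, 3)): [1, 2, 6, 5, 7, 3, 0, 4, 8]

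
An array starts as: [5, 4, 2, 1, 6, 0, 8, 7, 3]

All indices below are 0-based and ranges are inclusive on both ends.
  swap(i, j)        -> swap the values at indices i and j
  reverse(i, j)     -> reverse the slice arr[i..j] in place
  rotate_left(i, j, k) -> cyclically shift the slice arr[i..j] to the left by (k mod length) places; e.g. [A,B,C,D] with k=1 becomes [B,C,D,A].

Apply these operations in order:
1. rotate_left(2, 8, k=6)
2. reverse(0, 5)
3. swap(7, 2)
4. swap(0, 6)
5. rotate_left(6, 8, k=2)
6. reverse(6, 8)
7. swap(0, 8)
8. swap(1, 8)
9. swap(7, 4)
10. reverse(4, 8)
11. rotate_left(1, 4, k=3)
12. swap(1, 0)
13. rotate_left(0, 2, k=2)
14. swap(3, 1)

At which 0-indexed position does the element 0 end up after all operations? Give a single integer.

After 1 (rotate_left(2, 8, k=6)): [5, 4, 3, 2, 1, 6, 0, 8, 7]
After 2 (reverse(0, 5)): [6, 1, 2, 3, 4, 5, 0, 8, 7]
After 3 (swap(7, 2)): [6, 1, 8, 3, 4, 5, 0, 2, 7]
After 4 (swap(0, 6)): [0, 1, 8, 3, 4, 5, 6, 2, 7]
After 5 (rotate_left(6, 8, k=2)): [0, 1, 8, 3, 4, 5, 7, 6, 2]
After 6 (reverse(6, 8)): [0, 1, 8, 3, 4, 5, 2, 6, 7]
After 7 (swap(0, 8)): [7, 1, 8, 3, 4, 5, 2, 6, 0]
After 8 (swap(1, 8)): [7, 0, 8, 3, 4, 5, 2, 6, 1]
After 9 (swap(7, 4)): [7, 0, 8, 3, 6, 5, 2, 4, 1]
After 10 (reverse(4, 8)): [7, 0, 8, 3, 1, 4, 2, 5, 6]
After 11 (rotate_left(1, 4, k=3)): [7, 1, 0, 8, 3, 4, 2, 5, 6]
After 12 (swap(1, 0)): [1, 7, 0, 8, 3, 4, 2, 5, 6]
After 13 (rotate_left(0, 2, k=2)): [0, 1, 7, 8, 3, 4, 2, 5, 6]
After 14 (swap(3, 1)): [0, 8, 7, 1, 3, 4, 2, 5, 6]

Answer: 0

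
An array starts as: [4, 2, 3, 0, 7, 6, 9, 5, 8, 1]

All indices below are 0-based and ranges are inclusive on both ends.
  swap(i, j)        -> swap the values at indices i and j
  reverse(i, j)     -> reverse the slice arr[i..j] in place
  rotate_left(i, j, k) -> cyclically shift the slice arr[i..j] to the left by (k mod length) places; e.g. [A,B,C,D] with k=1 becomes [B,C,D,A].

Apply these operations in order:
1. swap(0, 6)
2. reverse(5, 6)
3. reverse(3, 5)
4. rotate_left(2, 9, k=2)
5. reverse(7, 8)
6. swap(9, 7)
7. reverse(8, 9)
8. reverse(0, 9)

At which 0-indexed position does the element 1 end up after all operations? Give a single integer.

Answer: 0

Derivation:
After 1 (swap(0, 6)): [9, 2, 3, 0, 7, 6, 4, 5, 8, 1]
After 2 (reverse(5, 6)): [9, 2, 3, 0, 7, 4, 6, 5, 8, 1]
After 3 (reverse(3, 5)): [9, 2, 3, 4, 7, 0, 6, 5, 8, 1]
After 4 (rotate_left(2, 9, k=2)): [9, 2, 7, 0, 6, 5, 8, 1, 3, 4]
After 5 (reverse(7, 8)): [9, 2, 7, 0, 6, 5, 8, 3, 1, 4]
After 6 (swap(9, 7)): [9, 2, 7, 0, 6, 5, 8, 4, 1, 3]
After 7 (reverse(8, 9)): [9, 2, 7, 0, 6, 5, 8, 4, 3, 1]
After 8 (reverse(0, 9)): [1, 3, 4, 8, 5, 6, 0, 7, 2, 9]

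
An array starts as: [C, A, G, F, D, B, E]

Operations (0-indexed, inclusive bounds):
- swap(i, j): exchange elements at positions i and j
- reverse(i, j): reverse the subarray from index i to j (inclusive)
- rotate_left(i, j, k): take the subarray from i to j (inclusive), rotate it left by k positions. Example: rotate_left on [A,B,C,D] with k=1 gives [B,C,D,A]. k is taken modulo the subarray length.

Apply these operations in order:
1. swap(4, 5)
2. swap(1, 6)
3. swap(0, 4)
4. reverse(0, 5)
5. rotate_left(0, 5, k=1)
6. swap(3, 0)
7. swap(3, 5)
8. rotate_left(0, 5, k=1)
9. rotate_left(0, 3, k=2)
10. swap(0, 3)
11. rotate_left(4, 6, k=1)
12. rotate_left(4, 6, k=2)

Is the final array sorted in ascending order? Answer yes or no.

Answer: no

Derivation:
After 1 (swap(4, 5)): [C, A, G, F, B, D, E]
After 2 (swap(1, 6)): [C, E, G, F, B, D, A]
After 3 (swap(0, 4)): [B, E, G, F, C, D, A]
After 4 (reverse(0, 5)): [D, C, F, G, E, B, A]
After 5 (rotate_left(0, 5, k=1)): [C, F, G, E, B, D, A]
After 6 (swap(3, 0)): [E, F, G, C, B, D, A]
After 7 (swap(3, 5)): [E, F, G, D, B, C, A]
After 8 (rotate_left(0, 5, k=1)): [F, G, D, B, C, E, A]
After 9 (rotate_left(0, 3, k=2)): [D, B, F, G, C, E, A]
After 10 (swap(0, 3)): [G, B, F, D, C, E, A]
After 11 (rotate_left(4, 6, k=1)): [G, B, F, D, E, A, C]
After 12 (rotate_left(4, 6, k=2)): [G, B, F, D, C, E, A]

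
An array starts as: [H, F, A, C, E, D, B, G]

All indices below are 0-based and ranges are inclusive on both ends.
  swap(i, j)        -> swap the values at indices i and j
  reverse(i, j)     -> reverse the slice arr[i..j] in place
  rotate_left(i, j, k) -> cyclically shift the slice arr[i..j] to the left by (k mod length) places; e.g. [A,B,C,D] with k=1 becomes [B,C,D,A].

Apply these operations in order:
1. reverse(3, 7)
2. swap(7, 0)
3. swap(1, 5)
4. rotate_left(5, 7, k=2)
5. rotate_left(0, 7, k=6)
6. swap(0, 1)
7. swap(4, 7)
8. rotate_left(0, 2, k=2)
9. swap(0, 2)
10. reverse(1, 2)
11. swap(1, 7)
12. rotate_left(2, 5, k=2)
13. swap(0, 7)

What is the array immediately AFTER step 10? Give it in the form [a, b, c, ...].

Answer: [F, C, E, D, H, G, B, A]

Derivation:
After 1 (reverse(3, 7)): [H, F, A, G, B, D, E, C]
After 2 (swap(7, 0)): [C, F, A, G, B, D, E, H]
After 3 (swap(1, 5)): [C, D, A, G, B, F, E, H]
After 4 (rotate_left(5, 7, k=2)): [C, D, A, G, B, H, F, E]
After 5 (rotate_left(0, 7, k=6)): [F, E, C, D, A, G, B, H]
After 6 (swap(0, 1)): [E, F, C, D, A, G, B, H]
After 7 (swap(4, 7)): [E, F, C, D, H, G, B, A]
After 8 (rotate_left(0, 2, k=2)): [C, E, F, D, H, G, B, A]
After 9 (swap(0, 2)): [F, E, C, D, H, G, B, A]
After 10 (reverse(1, 2)): [F, C, E, D, H, G, B, A]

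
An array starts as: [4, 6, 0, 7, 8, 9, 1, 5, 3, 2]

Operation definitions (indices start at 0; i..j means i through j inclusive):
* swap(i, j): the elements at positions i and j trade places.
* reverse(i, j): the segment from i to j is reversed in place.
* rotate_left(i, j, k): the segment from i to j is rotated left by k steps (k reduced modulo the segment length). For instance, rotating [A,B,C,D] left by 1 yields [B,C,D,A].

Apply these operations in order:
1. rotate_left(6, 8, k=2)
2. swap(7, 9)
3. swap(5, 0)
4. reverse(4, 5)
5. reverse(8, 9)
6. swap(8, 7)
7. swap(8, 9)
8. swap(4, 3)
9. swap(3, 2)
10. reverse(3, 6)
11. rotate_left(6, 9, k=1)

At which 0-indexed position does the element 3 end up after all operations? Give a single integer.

After 1 (rotate_left(6, 8, k=2)): [4, 6, 0, 7, 8, 9, 3, 1, 5, 2]
After 2 (swap(7, 9)): [4, 6, 0, 7, 8, 9, 3, 2, 5, 1]
After 3 (swap(5, 0)): [9, 6, 0, 7, 8, 4, 3, 2, 5, 1]
After 4 (reverse(4, 5)): [9, 6, 0, 7, 4, 8, 3, 2, 5, 1]
After 5 (reverse(8, 9)): [9, 6, 0, 7, 4, 8, 3, 2, 1, 5]
After 6 (swap(8, 7)): [9, 6, 0, 7, 4, 8, 3, 1, 2, 5]
After 7 (swap(8, 9)): [9, 6, 0, 7, 4, 8, 3, 1, 5, 2]
After 8 (swap(4, 3)): [9, 6, 0, 4, 7, 8, 3, 1, 5, 2]
After 9 (swap(3, 2)): [9, 6, 4, 0, 7, 8, 3, 1, 5, 2]
After 10 (reverse(3, 6)): [9, 6, 4, 3, 8, 7, 0, 1, 5, 2]
After 11 (rotate_left(6, 9, k=1)): [9, 6, 4, 3, 8, 7, 1, 5, 2, 0]

Answer: 3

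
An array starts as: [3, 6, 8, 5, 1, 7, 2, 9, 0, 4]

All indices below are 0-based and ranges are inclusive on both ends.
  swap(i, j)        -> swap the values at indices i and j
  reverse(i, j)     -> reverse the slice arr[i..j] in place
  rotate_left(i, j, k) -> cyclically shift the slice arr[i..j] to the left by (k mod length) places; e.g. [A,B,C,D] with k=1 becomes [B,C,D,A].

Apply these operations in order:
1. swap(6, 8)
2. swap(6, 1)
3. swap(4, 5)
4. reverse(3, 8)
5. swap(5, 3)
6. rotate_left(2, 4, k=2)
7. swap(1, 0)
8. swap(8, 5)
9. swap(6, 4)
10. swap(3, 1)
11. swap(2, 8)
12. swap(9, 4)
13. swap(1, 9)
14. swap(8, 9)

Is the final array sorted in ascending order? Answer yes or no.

Answer: yes

Derivation:
After 1 (swap(6, 8)): [3, 6, 8, 5, 1, 7, 0, 9, 2, 4]
After 2 (swap(6, 1)): [3, 0, 8, 5, 1, 7, 6, 9, 2, 4]
After 3 (swap(4, 5)): [3, 0, 8, 5, 7, 1, 6, 9, 2, 4]
After 4 (reverse(3, 8)): [3, 0, 8, 2, 9, 6, 1, 7, 5, 4]
After 5 (swap(5, 3)): [3, 0, 8, 6, 9, 2, 1, 7, 5, 4]
After 6 (rotate_left(2, 4, k=2)): [3, 0, 9, 8, 6, 2, 1, 7, 5, 4]
After 7 (swap(1, 0)): [0, 3, 9, 8, 6, 2, 1, 7, 5, 4]
After 8 (swap(8, 5)): [0, 3, 9, 8, 6, 5, 1, 7, 2, 4]
After 9 (swap(6, 4)): [0, 3, 9, 8, 1, 5, 6, 7, 2, 4]
After 10 (swap(3, 1)): [0, 8, 9, 3, 1, 5, 6, 7, 2, 4]
After 11 (swap(2, 8)): [0, 8, 2, 3, 1, 5, 6, 7, 9, 4]
After 12 (swap(9, 4)): [0, 8, 2, 3, 4, 5, 6, 7, 9, 1]
After 13 (swap(1, 9)): [0, 1, 2, 3, 4, 5, 6, 7, 9, 8]
After 14 (swap(8, 9)): [0, 1, 2, 3, 4, 5, 6, 7, 8, 9]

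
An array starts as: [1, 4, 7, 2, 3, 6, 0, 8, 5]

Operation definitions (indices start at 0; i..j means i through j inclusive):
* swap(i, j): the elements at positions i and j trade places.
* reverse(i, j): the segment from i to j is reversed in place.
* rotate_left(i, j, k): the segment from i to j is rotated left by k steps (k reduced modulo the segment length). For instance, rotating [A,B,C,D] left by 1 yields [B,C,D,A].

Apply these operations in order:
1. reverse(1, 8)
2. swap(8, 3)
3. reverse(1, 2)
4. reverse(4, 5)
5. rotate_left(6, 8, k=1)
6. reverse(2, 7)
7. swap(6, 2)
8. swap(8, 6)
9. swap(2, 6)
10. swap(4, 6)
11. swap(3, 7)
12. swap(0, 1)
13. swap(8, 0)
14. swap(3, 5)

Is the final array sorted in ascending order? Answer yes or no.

After 1 (reverse(1, 8)): [1, 5, 8, 0, 6, 3, 2, 7, 4]
After 2 (swap(8, 3)): [1, 5, 8, 4, 6, 3, 2, 7, 0]
After 3 (reverse(1, 2)): [1, 8, 5, 4, 6, 3, 2, 7, 0]
After 4 (reverse(4, 5)): [1, 8, 5, 4, 3, 6, 2, 7, 0]
After 5 (rotate_left(6, 8, k=1)): [1, 8, 5, 4, 3, 6, 7, 0, 2]
After 6 (reverse(2, 7)): [1, 8, 0, 7, 6, 3, 4, 5, 2]
After 7 (swap(6, 2)): [1, 8, 4, 7, 6, 3, 0, 5, 2]
After 8 (swap(8, 6)): [1, 8, 4, 7, 6, 3, 2, 5, 0]
After 9 (swap(2, 6)): [1, 8, 2, 7, 6, 3, 4, 5, 0]
After 10 (swap(4, 6)): [1, 8, 2, 7, 4, 3, 6, 5, 0]
After 11 (swap(3, 7)): [1, 8, 2, 5, 4, 3, 6, 7, 0]
After 12 (swap(0, 1)): [8, 1, 2, 5, 4, 3, 6, 7, 0]
After 13 (swap(8, 0)): [0, 1, 2, 5, 4, 3, 6, 7, 8]
After 14 (swap(3, 5)): [0, 1, 2, 3, 4, 5, 6, 7, 8]

Answer: yes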